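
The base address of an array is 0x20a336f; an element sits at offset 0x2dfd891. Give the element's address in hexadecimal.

Add column by column in base 16, right to left:
  f+1 = 0 carry 1
  6+9+1 = 0 carry 1
  3+8+1 = c
  3+d = 0 carry 1
  a+f+1 = a carry 1
  0+d+1 = e
  2+2 = 4

0x4ea0c00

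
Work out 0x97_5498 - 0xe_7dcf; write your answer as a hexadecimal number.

0x88d6c9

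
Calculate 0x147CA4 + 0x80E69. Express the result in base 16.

Add column by column in base 16, right to left:
  4+9 = D
  A+6 = 0 carry 1
  C+E+1 = B carry 1
  7+0+1 = 8
  4+8 = C
  1+0 = 1

0x1C8B0D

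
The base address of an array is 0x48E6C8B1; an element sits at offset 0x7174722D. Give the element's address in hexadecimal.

Add column by column in base 16, right to left:
  1+D = E
  B+2 = D
  8+2 = A
  C+7 = 3 carry 1
  6+4+1 = B
  E+7 = 5 carry 1
  8+1+1 = A
  4+7 = B

0xBA5B3ADE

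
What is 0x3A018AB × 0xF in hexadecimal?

0x36617205

Multiply each base-16 digit by 15, carrying:
  B×15 = 165 → write 5 carry 10
  A×15+10 = 160 → write 0 carry 10
  8×15+10 = 130 → write 2 carry 8
  1×15+8 = 23 → write 7 carry 1
  0×15+1 = 1 → write 1
  A×15 = 150 → write 6 carry 9
  3×15+9 = 54 → write 6 carry 3
  remaining carry: 3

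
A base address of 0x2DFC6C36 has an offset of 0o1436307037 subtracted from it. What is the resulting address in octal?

0o4140557027

0x2DFC6C36 = 0o5577066066 in octal.
Subtract column by column in base 8:
  6-7 → 7 (borrow)
  6-3-1 → 2
  0-0 → 0
  6-7 → 7 (borrow)
  6-0-1 → 5
  0-3 → 5 (borrow)
  7-6-1 → 0
  7-3 → 4
  5-4 → 1
  5-1 → 4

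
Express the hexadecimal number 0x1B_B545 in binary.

0b110111011010101000101

Expand each hex digit to 4 bits: 1=0001 B=1011 B=1011 5=0101 4=0100 5=0101.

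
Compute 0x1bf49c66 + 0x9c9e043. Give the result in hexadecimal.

0x25be7ca9

Add column by column in base 16, right to left:
  6+3 = 9
  6+4 = a
  c+0 = c
  9+e = 7 carry 1
  4+9+1 = e
  f+c = b carry 1
  b+9+1 = 5 carry 1
  1+0+1 = 2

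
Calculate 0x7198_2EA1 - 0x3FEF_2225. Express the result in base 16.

Subtract column by column in base 16:
  1-5 → C (borrow)
  A-2-1 → 7
  E-2 → C
  2-2 → 0
  8-F → 9 (borrow)
  9-E-1 → A (borrow)
  1-F-1 → 1 (borrow)
  7-3-1 → 3

0x31A90C7C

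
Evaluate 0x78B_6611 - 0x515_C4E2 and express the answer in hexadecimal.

0x275A12F

Subtract column by column in base 16:
  1-2 → F (borrow)
  1-E-1 → 2 (borrow)
  6-4-1 → 1
  6-C → A (borrow)
  B-5-1 → 5
  8-1 → 7
  7-5 → 2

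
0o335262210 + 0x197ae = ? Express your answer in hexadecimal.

0x376fc36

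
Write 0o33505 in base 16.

0x3745

Each octal digit is 3 bits: 3=011 3=011 5=101 0=000 5=101.
Group the bits into nibbles: 0011 0111 0100 0101 → 3745.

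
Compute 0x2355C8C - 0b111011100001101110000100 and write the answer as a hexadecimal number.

0x1474108

0b111011100001101110000100 = 0xEE1B84 in hexadecimal.
Subtract column by column in base 16:
  C-4 → 8
  8-8 → 0
  C-B → 1
  5-1 → 4
  5-E → 7 (borrow)
  3-E-1 → 4 (borrow)
  2-0-1 → 1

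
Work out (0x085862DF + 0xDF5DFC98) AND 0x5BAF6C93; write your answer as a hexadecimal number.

Add column by column in base 16, right to left:
  F+8 = 7 carry 1
  D+9+1 = 7 carry 1
  2+C+1 = F
  6+F = 5 carry 1
  8+D+1 = 6 carry 1
  5+5+1 = B
  8+F = 7 carry 1
  0+D+1 = E
Sum = 0xE7B65F77; now AND with 0x5BAF6C93:
  E&5=4, 7&B=3, B&A=A, 6&F=6, 5&6=4, F&C=C, 7&9=1, 7&3=3

0x43A64C13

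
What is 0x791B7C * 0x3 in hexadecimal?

0x16B5274

Multiply each base-16 digit by 3, carrying:
  C×3 = 36 → write 4 carry 2
  7×3+2 = 23 → write 7 carry 1
  B×3+1 = 34 → write 2 carry 2
  1×3+2 = 5 → write 5
  9×3 = 27 → write B carry 1
  7×3+1 = 22 → write 6 carry 1
  remaining carry: 1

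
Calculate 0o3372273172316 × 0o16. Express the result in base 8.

0o60661075261504

Multiply each base-8 digit by 14, carrying:
  6×14 = 84 → write 4 carry 10
  1×14+10 = 24 → write 0 carry 3
  3×14+3 = 45 → write 5 carry 5
  2×14+5 = 33 → write 1 carry 4
  7×14+4 = 102 → write 6 carry 12
  1×14+12 = 26 → write 2 carry 3
  3×14+3 = 45 → write 5 carry 5
  7×14+5 = 103 → write 7 carry 12
  2×14+12 = 40 → write 0 carry 5
  2×14+5 = 33 → write 1 carry 4
  7×14+4 = 102 → write 6 carry 12
  3×14+12 = 54 → write 6 carry 6
  3×14+6 = 48 → write 0 carry 6
  remaining carry: 6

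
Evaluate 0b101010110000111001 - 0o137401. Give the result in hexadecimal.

0b101010110000111001 = 0x2ac39 in hexadecimal.
0o137401 = 0xbf01 in hexadecimal.
Subtract column by column in base 16:
  9-1 → 8
  3-0 → 3
  c-f → d (borrow)
  a-b-1 → e (borrow)
  2-0-1 → 1

0x1ed38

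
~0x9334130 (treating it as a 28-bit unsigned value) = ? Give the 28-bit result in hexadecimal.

Each hex digit d becomes f−d:
  9→6, 3→c, 3→c, 4→b, 1→e, 3→c, 0→f

0x6ccbecf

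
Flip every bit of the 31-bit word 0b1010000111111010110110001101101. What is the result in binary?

Invert each bit: 1010000111111010110110001101101 → 0101111000000101001001110010010.

0b0101111000000101001001110010010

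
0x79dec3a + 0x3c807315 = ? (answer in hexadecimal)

Add column by column in base 16, right to left:
  a+5 = f
  3+1 = 4
  c+3 = f
  e+7 = 5 carry 1
  d+0+1 = e
  9+8 = 1 carry 1
  7+c+1 = 4 carry 1
  0+3+1 = 4

0x441e5f4f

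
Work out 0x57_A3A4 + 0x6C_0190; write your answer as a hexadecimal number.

0xC3A534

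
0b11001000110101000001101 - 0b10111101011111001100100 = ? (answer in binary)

Subtract column by column in base 2:
  1-0 → 1
  0-0 → 0
  1-1 → 0
  1-0 → 1
  0-0 → 0
  0-1 → 1 (borrow)
  0-1-1 → 0 (borrow)
  0-0-1 → 1 (borrow)
  0-0-1 → 1 (borrow)
  1-1-1 → 1 (borrow)
  0-1-1 → 0 (borrow)
  1-1-1 → 1 (borrow)
  0-1-1 → 0 (borrow)
  1-1-1 → 1 (borrow)
  1-0-1 → 0
  0-1 → 1 (borrow)
  0-0-1 → 1 (borrow)
  0-1-1 → 0 (borrow)
  1-1-1 → 1 (borrow)
  0-1-1 → 0 (borrow)
  0-1-1 → 0 (borrow)
  1-0-1 → 0
  1-1 → 0

0b1011010101110101001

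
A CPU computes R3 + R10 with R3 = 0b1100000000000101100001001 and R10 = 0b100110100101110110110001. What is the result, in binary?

Add column by column in base 2, right to left:
  1+1 = 0 carry 1
  0+0+1 = 1
  0+0 = 0
  1+0 = 1
  0+1 = 1
  0+1 = 1
  0+0 = 0
  0+1 = 1
  1+1 = 0 carry 1
  1+0+1 = 0 carry 1
  0+1+1 = 0 carry 1
  1+1+1 = 1 carry 1
  0+1+1 = 0 carry 1
  0+0+1 = 1
  0+1 = 1
  0+0 = 0
  0+0 = 0
  0+1 = 1
  0+0 = 0
  0+1 = 1
  0+1 = 1
  0+0 = 0
  0+0 = 0
  1+1 = 0 carry 1
  1+0+1 = 0 carry 1
  final carry 1

0b10000110100110100010111010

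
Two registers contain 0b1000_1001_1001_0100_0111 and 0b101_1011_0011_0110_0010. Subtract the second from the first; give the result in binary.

Subtract column by column in base 2:
  1-0 → 1
  1-1 → 0
  1-0 → 1
  0-0 → 0
  0-0 → 0
  0-1 → 1 (borrow)
  1-1-1 → 1 (borrow)
  0-0-1 → 1 (borrow)
  1-1-1 → 1 (borrow)
  0-1-1 → 0 (borrow)
  0-0-1 → 1 (borrow)
  1-0-1 → 0
  1-1 → 0
  0-1 → 1 (borrow)
  0-0-1 → 1 (borrow)
  1-1-1 → 1 (borrow)
  0-1-1 → 0 (borrow)
  0-0-1 → 1 (borrow)
  0-1-1 → 0 (borrow)
  1-0-1 → 0

0b101110010111100101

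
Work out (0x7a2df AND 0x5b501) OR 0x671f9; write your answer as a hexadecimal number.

0x7a2df AND 0x5b501 = 0x5a001.
Then OR with 0x671f9.

0x7f1f9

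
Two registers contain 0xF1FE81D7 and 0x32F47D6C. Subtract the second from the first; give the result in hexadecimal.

0xBF0A046B

Subtract column by column in base 16:
  7-C → B (borrow)
  D-6-1 → 6
  1-D → 4 (borrow)
  8-7-1 → 0
  E-4 → A
  F-F → 0
  1-2 → F (borrow)
  F-3-1 → B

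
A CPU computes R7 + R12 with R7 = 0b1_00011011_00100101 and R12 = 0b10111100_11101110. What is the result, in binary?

0b11101100000010011

Add column by column in base 2, right to left:
  1+0 = 1
  0+1 = 1
  1+1 = 0 carry 1
  0+1+1 = 0 carry 1
  0+0+1 = 1
  1+1 = 0 carry 1
  0+1+1 = 0 carry 1
  0+1+1 = 0 carry 1
  1+0+1 = 0 carry 1
  1+0+1 = 0 carry 1
  0+1+1 = 0 carry 1
  1+1+1 = 1 carry 1
  1+1+1 = 1 carry 1
  0+1+1 = 0 carry 1
  0+0+1 = 1
  0+1 = 1
  1+0 = 1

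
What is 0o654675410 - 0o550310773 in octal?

0o104364415

Subtract column by column in base 8:
  0-3 → 5 (borrow)
  1-7-1 → 1 (borrow)
  4-7-1 → 4 (borrow)
  5-0-1 → 4
  7-1 → 6
  6-3 → 3
  4-0 → 4
  5-5 → 0
  6-5 → 1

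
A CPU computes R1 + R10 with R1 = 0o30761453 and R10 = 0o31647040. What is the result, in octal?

0o62630513

Add column by column in base 8, right to left:
  3+0 = 3
  5+4 = 1 carry 1
  4+0+1 = 5
  1+7 = 0 carry 1
  6+4+1 = 3 carry 1
  7+6+1 = 6 carry 1
  0+1+1 = 2
  3+3 = 6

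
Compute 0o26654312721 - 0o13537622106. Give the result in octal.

0o13114470613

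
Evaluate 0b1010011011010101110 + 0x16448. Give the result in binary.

0x16448 = 0b10110010001001000 in binary.
Add column by column in base 2, right to left:
  0+0 = 0
  1+0 = 1
  1+0 = 1
  1+1 = 0 carry 1
  0+0+1 = 1
  1+0 = 1
  0+1 = 1
  1+0 = 1
  0+0 = 0
  1+0 = 1
  1+1 = 0 carry 1
  0+0+1 = 1
  1+0 = 1
  1+1 = 0 carry 1
  0+1+1 = 0 carry 1
  0+0+1 = 1
  1+1 = 0 carry 1
  0+0+1 = 1
  1+0 = 1

0b1101001101011110110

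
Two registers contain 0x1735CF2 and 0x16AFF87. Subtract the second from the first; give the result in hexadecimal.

0x85D6B

Subtract column by column in base 16:
  2-7 → B (borrow)
  F-8-1 → 6
  C-F → D (borrow)
  5-F-1 → 5 (borrow)
  3-A-1 → 8 (borrow)
  7-6-1 → 0
  1-1 → 0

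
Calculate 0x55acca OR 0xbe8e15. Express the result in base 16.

0xffaedf

OR each hex digit independently (no carries):
  5|b=f, 5|e=f, a|8=a, c|e=e, c|1=d, a|5=f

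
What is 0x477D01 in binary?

0b10001110111110100000001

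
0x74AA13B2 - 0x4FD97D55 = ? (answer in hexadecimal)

0x24D0965D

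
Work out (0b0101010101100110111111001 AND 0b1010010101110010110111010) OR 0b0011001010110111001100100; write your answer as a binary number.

0b0101010101100110111111001 AND 0b1010010101110010110111010 = 0b0000010101100010110111000.
Then OR with 0b0011001010110111001100100.

0b11011111110111111111100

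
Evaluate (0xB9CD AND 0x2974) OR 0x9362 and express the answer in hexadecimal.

0xBB66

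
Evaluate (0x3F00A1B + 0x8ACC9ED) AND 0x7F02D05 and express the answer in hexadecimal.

0x4900400

Add column by column in base 16, right to left:
  B+D = 8 carry 1
  1+E+1 = 0 carry 1
  A+9+1 = 4 carry 1
  0+C+1 = D
  0+C = C
  F+A = 9 carry 1
  3+8+1 = C
Sum = 0xC9CD408; now AND with 0x7F02D05:
  C&7=4, 9&F=9, C&0=0, D&2=0, 4&D=4, 0&0=0, 8&5=0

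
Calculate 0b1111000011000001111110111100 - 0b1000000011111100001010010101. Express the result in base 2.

0b110111111000101110100100111

Subtract column by column in base 2:
  0-1 → 1 (borrow)
  0-0-1 → 1 (borrow)
  1-1-1 → 1 (borrow)
  1-0-1 → 0
  1-1 → 0
  1-0 → 1
  0-0 → 0
  1-1 → 0
  1-0 → 1
  1-1 → 0
  1-0 → 1
  1-0 → 1
  1-0 → 1
  0-0 → 0
  0-1 → 1 (borrow)
  0-1-1 → 0 (borrow)
  0-1-1 → 0 (borrow)
  0-1-1 → 0 (borrow)
  1-1-1 → 1 (borrow)
  1-1-1 → 1 (borrow)
  0-0-1 → 1 (borrow)
  0-0-1 → 1 (borrow)
  0-0-1 → 1 (borrow)
  0-0-1 → 1 (borrow)
  1-0-1 → 0
  1-0 → 1
  1-0 → 1
  1-1 → 0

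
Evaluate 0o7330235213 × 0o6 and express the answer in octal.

Multiply each base-8 digit by 6, carrying:
  3×6 = 18 → write 2 carry 2
  1×6+2 = 8 → write 0 carry 1
  2×6+1 = 13 → write 5 carry 1
  5×6+1 = 31 → write 7 carry 3
  3×6+3 = 21 → write 5 carry 2
  2×6+2 = 14 → write 6 carry 1
  0×6+1 = 1 → write 1
  3×6 = 18 → write 2 carry 2
  3×6+2 = 20 → write 4 carry 2
  7×6+2 = 44 → write 4 carry 5
  remaining carry: 5

0o54421657502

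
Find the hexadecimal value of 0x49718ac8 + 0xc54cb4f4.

0x10ebe3fbc

Add column by column in base 16, right to left:
  8+4 = c
  c+f = b carry 1
  a+4+1 = f
  8+b = 3 carry 1
  1+c+1 = e
  7+4 = b
  9+5 = e
  4+c = 0 carry 1
  final carry 1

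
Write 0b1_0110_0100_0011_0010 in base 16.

0x16432

Group the bits into nibbles: 0001 0110 0100 0011 0010 → 16432.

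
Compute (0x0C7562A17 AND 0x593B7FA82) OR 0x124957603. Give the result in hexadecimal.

0x0C7562A17 AND 0x593B7FA82 = 0x083162A02.
Then OR with 0x124957603.

0x1A7977E03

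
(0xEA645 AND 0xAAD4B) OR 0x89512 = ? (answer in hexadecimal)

0xAB553

0xEA645 AND 0xAAD4B = 0xAA441.
Then OR with 0x89512.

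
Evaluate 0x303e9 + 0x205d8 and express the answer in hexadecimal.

Add column by column in base 16, right to left:
  9+8 = 1 carry 1
  e+d+1 = c carry 1
  3+5+1 = 9
  0+0 = 0
  3+2 = 5

0x509c1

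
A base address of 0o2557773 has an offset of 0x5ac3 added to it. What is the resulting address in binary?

0b10110011101010111110

0o2557773 = 0b10101101111111111011 in binary.
0x5ac3 = 0b101101011000011 in binary.
Add column by column in base 2, right to left:
  1+1 = 0 carry 1
  1+1+1 = 1 carry 1
  0+0+1 = 1
  1+0 = 1
  1+0 = 1
  1+0 = 1
  1+1 = 0 carry 1
  1+1+1 = 1 carry 1
  1+0+1 = 0 carry 1
  1+1+1 = 1 carry 1
  1+0+1 = 0 carry 1
  1+1+1 = 1 carry 1
  1+1+1 = 1 carry 1
  0+0+1 = 1
  1+1 = 0 carry 1
  1+0+1 = 0 carry 1
  0+0+1 = 1
  1+0 = 1
  0+0 = 0
  1+0 = 1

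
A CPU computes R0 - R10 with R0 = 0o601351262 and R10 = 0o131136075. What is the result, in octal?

Subtract column by column in base 8:
  2-5 → 5 (borrow)
  6-7-1 → 6 (borrow)
  2-0-1 → 1
  1-6 → 3 (borrow)
  5-3-1 → 1
  3-1 → 2
  1-1 → 0
  0-3 → 5 (borrow)
  6-1-1 → 4

0o450213165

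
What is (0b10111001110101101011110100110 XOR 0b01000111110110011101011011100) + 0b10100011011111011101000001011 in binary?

0b110100001100011010011110000101

First 0b10111001110101101011110100110 XOR 0b01000111110110011101011011100 = 0b11111110000011110110101111010.
Add column by column in base 2, right to left:
  0+1 = 1
  1+1 = 0 carry 1
  0+0+1 = 1
  1+1 = 0 carry 1
  1+0+1 = 0 carry 1
  1+0+1 = 0 carry 1
  1+0+1 = 0 carry 1
  0+0+1 = 1
  1+0 = 1
  0+1 = 1
  1+0 = 1
  1+1 = 0 carry 1
  0+1+1 = 0 carry 1
  1+1+1 = 1 carry 1
  1+0+1 = 0 carry 1
  1+1+1 = 1 carry 1
  1+1+1 = 1 carry 1
  0+1+1 = 0 carry 1
  0+1+1 = 0 carry 1
  0+1+1 = 0 carry 1
  0+0+1 = 1
  0+1 = 1
  1+1 = 0 carry 1
  1+0+1 = 0 carry 1
  1+0+1 = 0 carry 1
  1+0+1 = 0 carry 1
  1+1+1 = 1 carry 1
  1+0+1 = 0 carry 1
  1+1+1 = 1 carry 1
  final carry 1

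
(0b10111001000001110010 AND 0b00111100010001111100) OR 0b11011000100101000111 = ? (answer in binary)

0b11111000100101110111

0b10111001000001110010 AND 0b00111100010001111100 = 0b00111000000001110000.
Then OR with 0b11011000100101000111.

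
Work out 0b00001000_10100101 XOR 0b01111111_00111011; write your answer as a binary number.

0b0111011110011110

XOR bit by bit (1 where the bits differ):
  0000100010100101
^ 0111111100111011
= 0111011110011110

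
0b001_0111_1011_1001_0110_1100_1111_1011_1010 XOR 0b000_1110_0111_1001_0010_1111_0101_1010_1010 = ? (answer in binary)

0b00110011100000001000011101000010000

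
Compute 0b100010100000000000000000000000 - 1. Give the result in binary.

0b100010011111111111111111111111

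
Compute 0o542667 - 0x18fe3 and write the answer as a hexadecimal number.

0x135d4

0o542667 = 0x2c5b7 in hexadecimal.
Subtract column by column in base 16:
  7-3 → 4
  b-e → d (borrow)
  5-f-1 → 5 (borrow)
  c-8-1 → 3
  2-1 → 1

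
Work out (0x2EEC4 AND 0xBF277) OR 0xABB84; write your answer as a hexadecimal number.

0xAFBC4

0x2EEC4 AND 0xBF277 = 0x2E244.
Then OR with 0xABB84.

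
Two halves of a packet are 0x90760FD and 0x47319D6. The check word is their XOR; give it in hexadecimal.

0xD74792B

XOR each hex digit independently (no carries):
  9^4=D, 0^7=7, 7^3=4, 6^1=7, 0^9=9, F^D=2, D^6=B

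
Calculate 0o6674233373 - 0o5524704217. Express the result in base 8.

0o1147327154

Subtract column by column in base 8:
  3-7 → 4 (borrow)
  7-1-1 → 5
  3-2 → 1
  3-4 → 7 (borrow)
  3-0-1 → 2
  2-7 → 3 (borrow)
  4-4-1 → 7 (borrow)
  7-2-1 → 4
  6-5 → 1
  6-5 → 1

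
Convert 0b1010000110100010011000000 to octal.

0o120642300

Group the bits in threes: 001 010 000 110 100 010 011 000 000 → 120642300.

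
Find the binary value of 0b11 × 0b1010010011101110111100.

0b11110111011001100110100

Multiply each base-2 digit by 3, carrying:
  0×3 = 0 → write 0
  0×3 = 0 → write 0
  1×3 = 3 → write 1 carry 1
  1×3+1 = 4 → write 0 carry 2
  1×3+2 = 5 → write 1 carry 2
  1×3+2 = 5 → write 1 carry 2
  0×3+2 = 2 → write 0 carry 1
  1×3+1 = 4 → write 0 carry 2
  1×3+2 = 5 → write 1 carry 2
  1×3+2 = 5 → write 1 carry 2
  0×3+2 = 2 → write 0 carry 1
  1×3+1 = 4 → write 0 carry 2
  1×3+2 = 5 → write 1 carry 2
  1×3+2 = 5 → write 1 carry 2
  0×3+2 = 2 → write 0 carry 1
  0×3+1 = 1 → write 1
  1×3 = 3 → write 1 carry 1
  0×3+1 = 1 → write 1
  0×3 = 0 → write 0
  1×3 = 3 → write 1 carry 1
  0×3+1 = 1 → write 1
  1×3 = 3 → write 1 carry 1
  remaining carry: 1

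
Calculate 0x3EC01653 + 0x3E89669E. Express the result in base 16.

0x7D497CF1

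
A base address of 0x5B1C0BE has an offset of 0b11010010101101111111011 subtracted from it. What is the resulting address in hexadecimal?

0b11010010101101111111011 = 0x695BFB in hexadecimal.
Subtract column by column in base 16:
  E-B → 3
  B-F → C (borrow)
  0-B-1 → 4 (borrow)
  C-5-1 → 6
  1-9 → 8 (borrow)
  B-6-1 → 4
  5-0 → 5

0x54864C3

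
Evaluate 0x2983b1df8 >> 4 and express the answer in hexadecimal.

0x2983b1df

Shifting right by 4 bits = 1 hex digit: drop the last 1.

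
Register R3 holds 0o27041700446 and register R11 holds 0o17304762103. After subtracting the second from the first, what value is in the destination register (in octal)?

0o7534716343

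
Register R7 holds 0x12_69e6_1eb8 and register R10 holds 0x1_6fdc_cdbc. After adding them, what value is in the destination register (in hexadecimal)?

0x13d9c2ec74

Add column by column in base 16, right to left:
  8+c = 4 carry 1
  b+b+1 = 7 carry 1
  e+d+1 = c carry 1
  1+c+1 = e
  6+c = 2 carry 1
  e+d+1 = c carry 1
  9+f+1 = 9 carry 1
  6+6+1 = d
  2+1 = 3
  1+0 = 1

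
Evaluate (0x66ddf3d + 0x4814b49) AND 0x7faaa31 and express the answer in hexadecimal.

0x2ea2a00

Add column by column in base 16, right to left:
  d+9 = 6 carry 1
  3+4+1 = 8
  f+b = a carry 1
  d+4+1 = 2 carry 1
  d+1+1 = f
  6+8 = e
  6+4 = a
Sum = 0xaef2a86; now AND with 0x7faaa31:
  a&7=2, e&f=e, f&a=a, 2&a=2, a&a=a, 8&3=0, 6&1=0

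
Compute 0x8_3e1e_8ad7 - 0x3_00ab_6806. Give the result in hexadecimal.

0x53d7322d1

Subtract column by column in base 16:
  7-6 → 1
  d-0 → d
  a-8 → 2
  8-6 → 2
  e-b → 3
  1-a → 7 (borrow)
  e-0-1 → d
  3-0 → 3
  8-3 → 5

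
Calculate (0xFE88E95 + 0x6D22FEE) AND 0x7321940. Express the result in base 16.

0x6321800

Add column by column in base 16, right to left:
  5+E = 3 carry 1
  9+E+1 = 8 carry 1
  E+F+1 = E carry 1
  8+2+1 = B
  8+2 = A
  E+D = B carry 1
  F+6+1 = 6 carry 1
  final carry 1
Sum = 0x16BABE83; now AND with 0x7321940:
  1&0=0, 6&7=6, B&3=3, A&2=2, B&1=1, E&9=8, 8&4=0, 3&0=0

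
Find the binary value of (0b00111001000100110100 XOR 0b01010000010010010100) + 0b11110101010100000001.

0b101011110101010100001

First 0b00111001000100110100 XOR 0b01010000010010010100 = 0b01101001010110100000.
Add column by column in base 2, right to left:
  0+1 = 1
  0+0 = 0
  0+0 = 0
  0+0 = 0
  0+0 = 0
  1+0 = 1
  0+0 = 0
  1+0 = 1
  1+1 = 0 carry 1
  0+0+1 = 1
  1+1 = 0 carry 1
  0+0+1 = 1
  1+1 = 0 carry 1
  0+0+1 = 1
  0+1 = 1
  1+0 = 1
  0+1 = 1
  1+1 = 0 carry 1
  1+1+1 = 1 carry 1
  0+1+1 = 0 carry 1
  final carry 1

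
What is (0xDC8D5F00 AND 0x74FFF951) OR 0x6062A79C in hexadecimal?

0x74EFFF9C

0xDC8D5F00 AND 0x74FFF951 = 0x548D5900.
Then OR with 0x6062A79C.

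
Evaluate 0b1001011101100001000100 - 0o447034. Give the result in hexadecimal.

0x238A28

0b1001011101100001000100 = 0x25D844 in hexadecimal.
0o447034 = 0x24E1C in hexadecimal.
Subtract column by column in base 16:
  4-C → 8 (borrow)
  4-1-1 → 2
  8-E → A (borrow)
  D-4-1 → 8
  5-2 → 3
  2-0 → 2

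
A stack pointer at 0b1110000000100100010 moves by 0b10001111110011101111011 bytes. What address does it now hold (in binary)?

0b10011101110100010011101

Add column by column in base 2, right to left:
  0+1 = 1
  1+1 = 0 carry 1
  0+0+1 = 1
  0+1 = 1
  0+1 = 1
  1+1 = 0 carry 1
  0+1+1 = 0 carry 1
  0+0+1 = 1
  1+1 = 0 carry 1
  0+1+1 = 0 carry 1
  0+1+1 = 0 carry 1
  0+0+1 = 1
  0+0 = 0
  0+1 = 1
  0+1 = 1
  0+1 = 1
  1+1 = 0 carry 1
  1+1+1 = 1 carry 1
  1+1+1 = 1 carry 1
  0+0+1 = 1
  0+0 = 0
  0+0 = 0
  0+1 = 1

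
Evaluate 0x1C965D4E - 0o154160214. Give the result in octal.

0o3271276302

0x1C965D4E = 0o3445456516 in octal.
Subtract column by column in base 8:
  6-4 → 2
  1-1 → 0
  5-2 → 3
  6-0 → 6
  5-6 → 7 (borrow)
  4-1-1 → 2
  5-4 → 1
  4-5 → 7 (borrow)
  4-1-1 → 2
  3-0 → 3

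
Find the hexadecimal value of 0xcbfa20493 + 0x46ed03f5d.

Add column by column in base 16, right to left:
  3+d = 0 carry 1
  9+5+1 = f
  4+f = 3 carry 1
  0+3+1 = 4
  2+0 = 2
  a+d = 7 carry 1
  f+e+1 = e carry 1
  b+6+1 = 2 carry 1
  c+4+1 = 1 carry 1
  final carry 1

0x112e7243f0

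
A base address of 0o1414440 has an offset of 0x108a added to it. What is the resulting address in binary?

0b1100010100110101010

0o1414440 = 0b1100001100100100000 in binary.
0x108a = 0b1000010001010 in binary.
Add column by column in base 2, right to left:
  0+0 = 0
  0+1 = 1
  0+0 = 0
  0+1 = 1
  0+0 = 0
  1+0 = 1
  0+0 = 0
  0+1 = 1
  1+0 = 1
  0+0 = 0
  0+0 = 0
  1+0 = 1
  1+1 = 0 carry 1
  0+0+1 = 1
  0+0 = 0
  0+0 = 0
  0+0 = 0
  1+0 = 1
  1+0 = 1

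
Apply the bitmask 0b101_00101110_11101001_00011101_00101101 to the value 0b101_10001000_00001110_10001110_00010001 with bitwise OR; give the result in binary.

OR bit by bit (1 where either bit is 1):
  10110001000000011101000111000010001
| 10100101110111010010001110100101101
= 10110101110111011111001111100111101

0b10110101110111011111001111100111101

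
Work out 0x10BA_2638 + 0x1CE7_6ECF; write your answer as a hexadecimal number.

Add column by column in base 16, right to left:
  8+F = 7 carry 1
  3+C+1 = 0 carry 1
  6+E+1 = 5 carry 1
  2+6+1 = 9
  A+7 = 1 carry 1
  B+E+1 = A carry 1
  0+C+1 = D
  1+1 = 2

0x2DA19507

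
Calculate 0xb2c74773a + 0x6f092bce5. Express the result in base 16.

Add column by column in base 16, right to left:
  a+5 = f
  3+e = 1 carry 1
  7+c+1 = 4 carry 1
  7+b+1 = 3 carry 1
  4+2+1 = 7
  7+9 = 0 carry 1
  c+0+1 = d
  2+f = 1 carry 1
  b+6+1 = 2 carry 1
  final carry 1

0x121d07341f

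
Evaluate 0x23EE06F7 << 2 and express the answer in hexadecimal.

2 bits is not a whole number of base-16 digits; in binary: 100011111011100000011011110111 << 2 = 10001111101110000001101111011100.

0x8FB81BDC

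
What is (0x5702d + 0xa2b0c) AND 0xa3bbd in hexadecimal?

0xa1b39

Add column by column in base 16, right to left:
  d+c = 9 carry 1
  2+0+1 = 3
  0+b = b
  7+2 = 9
  5+a = f
Sum = 0xf9b39; now AND with 0xa3bbd:
  f&a=a, 9&3=1, b&b=b, 3&b=3, 9&d=9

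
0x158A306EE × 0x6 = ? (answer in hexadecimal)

0x813D22994

Multiply each base-16 digit by 6, carrying:
  E×6 = 84 → write 4 carry 5
  E×6+5 = 89 → write 9 carry 5
  6×6+5 = 41 → write 9 carry 2
  0×6+2 = 2 → write 2
  3×6 = 18 → write 2 carry 1
  A×6+1 = 61 → write D carry 3
  8×6+3 = 51 → write 3 carry 3
  5×6+3 = 33 → write 1 carry 2
  1×6+2 = 8 → write 8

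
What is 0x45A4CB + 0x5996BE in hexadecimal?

0x9F3B89

Add column by column in base 16, right to left:
  B+E = 9 carry 1
  C+B+1 = 8 carry 1
  4+6+1 = B
  A+9 = 3 carry 1
  5+9+1 = F
  4+5 = 9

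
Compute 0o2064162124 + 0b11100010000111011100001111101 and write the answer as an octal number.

0o5505116321

0b11100010000111011100001111101 = 0o3420734175 in octal.
Add column by column in base 8, right to left:
  4+5 = 1 carry 1
  2+7+1 = 2 carry 1
  1+1+1 = 3
  2+4 = 6
  6+3 = 1 carry 1
  1+7+1 = 1 carry 1
  4+0+1 = 5
  6+2 = 0 carry 1
  0+4+1 = 5
  2+3 = 5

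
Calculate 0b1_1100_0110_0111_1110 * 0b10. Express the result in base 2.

0b111000110011111100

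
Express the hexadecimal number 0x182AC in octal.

Expand each hex digit to 4 bits: 1=0001 8=1000 2=0010 A=1010 C=1100.
Group the bits in threes: 011 000 001 010 101 100 → 301254.

0o301254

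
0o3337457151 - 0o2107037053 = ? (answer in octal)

Subtract column by column in base 8:
  1-3 → 6 (borrow)
  5-5-1 → 7 (borrow)
  1-0-1 → 0
  7-7 → 0
  5-3 → 2
  4-0 → 4
  7-7 → 0
  3-0 → 3
  3-1 → 2
  3-2 → 1

0o1230420076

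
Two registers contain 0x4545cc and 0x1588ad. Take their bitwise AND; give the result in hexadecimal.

AND each hex digit independently (no carries):
  4&1=0, 5&5=5, 4&8=0, 5&8=0, c&a=8, c&d=c

0x05008c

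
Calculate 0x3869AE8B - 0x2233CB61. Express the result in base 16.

0x1635E32A

Subtract column by column in base 16:
  B-1 → A
  8-6 → 2
  E-B → 3
  A-C → E (borrow)
  9-3-1 → 5
  6-3 → 3
  8-2 → 6
  3-2 → 1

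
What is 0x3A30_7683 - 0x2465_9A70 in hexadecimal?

0x15CADC13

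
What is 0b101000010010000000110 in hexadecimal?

0x142406

Group the bits into nibbles: 0001 0100 0010 0100 0000 0110 → 142406.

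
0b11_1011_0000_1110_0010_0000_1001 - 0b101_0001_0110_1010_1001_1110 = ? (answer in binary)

Subtract column by column in base 2:
  1-0 → 1
  0-1 → 1 (borrow)
  0-1-1 → 0 (borrow)
  1-1-1 → 1 (borrow)
  0-1-1 → 0 (borrow)
  0-0-1 → 1 (borrow)
  0-0-1 → 1 (borrow)
  0-1-1 → 0 (borrow)
  0-0-1 → 1 (borrow)
  1-1-1 → 1 (borrow)
  0-0-1 → 1 (borrow)
  0-1-1 → 0 (borrow)
  0-0-1 → 1 (borrow)
  1-1-1 → 1 (borrow)
  1-1-1 → 1 (borrow)
  1-0-1 → 0
  0-1 → 1 (borrow)
  0-0-1 → 1 (borrow)
  0-0-1 → 1 (borrow)
  0-0-1 → 1 (borrow)
  1-1-1 → 1 (borrow)
  1-0-1 → 0
  0-1 → 1 (borrow)
  1-0-1 → 0
  1-0 → 1
  1-0 → 1

0b11010111110111011101101011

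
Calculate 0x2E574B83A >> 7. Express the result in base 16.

0x5CAE970

7 bits is not a whole number of base-16 digits; in binary: 1011100101011101001011100000111010 >> 7 = 101110010101110100101110000.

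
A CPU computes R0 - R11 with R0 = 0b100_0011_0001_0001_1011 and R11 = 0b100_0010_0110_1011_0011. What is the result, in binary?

Subtract column by column in base 2:
  1-1 → 0
  1-1 → 0
  0-0 → 0
  1-0 → 1
  1-1 → 0
  0-1 → 1 (borrow)
  0-0-1 → 1 (borrow)
  0-1-1 → 0 (borrow)
  1-0-1 → 0
  0-1 → 1 (borrow)
  0-1-1 → 0 (borrow)
  0-0-1 → 1 (borrow)
  1-0-1 → 0
  1-1 → 0
  0-0 → 0
  0-0 → 0
  0-0 → 0
  0-0 → 0
  1-1 → 0

0b101001101000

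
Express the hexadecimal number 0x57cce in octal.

0o1276316

Expand each hex digit to 4 bits: 5=0101 7=0111 c=1100 c=1100 e=1110.
Group the bits in threes: 001 010 111 110 011 001 110 → 1276316.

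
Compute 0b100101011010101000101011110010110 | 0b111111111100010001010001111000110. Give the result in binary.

0b111111111110111001111011111010110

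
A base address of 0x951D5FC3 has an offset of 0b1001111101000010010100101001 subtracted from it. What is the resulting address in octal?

0x951D5FC3 = 0o22507257703 in octal.
0b1001111101000010010100101001 = 0o1175022451 in octal.
Subtract column by column in base 8:
  3-1 → 2
  0-5 → 3 (borrow)
  7-4-1 → 2
  7-2 → 5
  5-2 → 3
  2-0 → 2
  7-5 → 2
  0-7 → 1 (borrow)
  5-1-1 → 3
  2-1 → 1
  2-0 → 2

0o21312235232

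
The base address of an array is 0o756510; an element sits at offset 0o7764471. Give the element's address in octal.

Add column by column in base 8, right to left:
  0+1 = 1
  1+7 = 0 carry 1
  5+4+1 = 2 carry 1
  6+4+1 = 3 carry 1
  5+6+1 = 4 carry 1
  7+7+1 = 7 carry 1
  0+7+1 = 0 carry 1
  final carry 1

0o10743201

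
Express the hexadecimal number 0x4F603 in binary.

0b1001111011000000011

Expand each hex digit to 4 bits: 4=0100 F=1111 6=0110 0=0000 3=0011.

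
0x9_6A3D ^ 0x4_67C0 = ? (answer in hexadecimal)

0xD0DFD

XOR each hex digit independently (no carries):
  9^4=D, 6^6=0, A^7=D, 3^C=F, D^0=D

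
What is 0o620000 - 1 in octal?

The trailing 4 digits are 0, so subtracting 1 borrows through: they become 7 and the next digit up decrements.

0o617777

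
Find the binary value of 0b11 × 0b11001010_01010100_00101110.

0b10010111101111110010001010

Multiply each base-2 digit by 3, carrying:
  0×3 = 0 → write 0
  1×3 = 3 → write 1 carry 1
  1×3+1 = 4 → write 0 carry 2
  1×3+2 = 5 → write 1 carry 2
  0×3+2 = 2 → write 0 carry 1
  1×3+1 = 4 → write 0 carry 2
  0×3+2 = 2 → write 0 carry 1
  0×3+1 = 1 → write 1
  0×3 = 0 → write 0
  0×3 = 0 → write 0
  1×3 = 3 → write 1 carry 1
  0×3+1 = 1 → write 1
  1×3 = 3 → write 1 carry 1
  0×3+1 = 1 → write 1
  1×3 = 3 → write 1 carry 1
  0×3+1 = 1 → write 1
  0×3 = 0 → write 0
  1×3 = 3 → write 1 carry 1
  0×3+1 = 1 → write 1
  1×3 = 3 → write 1 carry 1
  0×3+1 = 1 → write 1
  0×3 = 0 → write 0
  1×3 = 3 → write 1 carry 1
  1×3+1 = 4 → write 0 carry 2
  remaining carry: 10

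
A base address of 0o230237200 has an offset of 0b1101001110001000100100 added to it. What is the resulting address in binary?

0b10100101100010000010100100

0o230237200 = 0b10011000010011111010000000 in binary.
Add column by column in base 2, right to left:
  0+0 = 0
  0+0 = 0
  0+1 = 1
  0+0 = 0
  0+0 = 0
  0+1 = 1
  0+0 = 0
  1+0 = 1
  0+0 = 0
  1+1 = 0 carry 1
  1+0+1 = 0 carry 1
  1+0+1 = 0 carry 1
  1+0+1 = 0 carry 1
  1+1+1 = 1 carry 1
  0+1+1 = 0 carry 1
  0+1+1 = 0 carry 1
  1+0+1 = 0 carry 1
  0+0+1 = 1
  0+1 = 1
  0+0 = 0
  0+1 = 1
  1+1 = 0 carry 1
  1+0+1 = 0 carry 1
  0+0+1 = 1
  0+0 = 0
  1+0 = 1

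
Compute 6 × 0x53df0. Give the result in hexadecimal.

0x1f73a0

Multiply each base-16 digit by 6, carrying:
  0×6 = 0 → write 0
  f×6 = 90 → write a carry 5
  d×6+5 = 83 → write 3 carry 5
  3×6+5 = 23 → write 7 carry 1
  5×6+1 = 31 → write f carry 1
  remaining carry: 1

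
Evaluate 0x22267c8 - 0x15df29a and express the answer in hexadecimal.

Subtract column by column in base 16:
  8-a → e (borrow)
  c-9-1 → 2
  7-2 → 5
  6-f → 7 (borrow)
  2-d-1 → 4 (borrow)
  2-5-1 → c (borrow)
  2-1-1 → 0

0xc4752e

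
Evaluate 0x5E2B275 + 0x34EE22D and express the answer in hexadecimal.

Add column by column in base 16, right to left:
  5+D = 2 carry 1
  7+2+1 = A
  2+2 = 4
  B+E = 9 carry 1
  2+E+1 = 1 carry 1
  E+4+1 = 3 carry 1
  5+3+1 = 9

0x93194A2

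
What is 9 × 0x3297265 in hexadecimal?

Multiply each base-16 digit by 9, carrying:
  5×9 = 45 → write D carry 2
  6×9+2 = 56 → write 8 carry 3
  2×9+3 = 21 → write 5 carry 1
  7×9+1 = 64 → write 0 carry 4
  9×9+4 = 85 → write 5 carry 5
  2×9+5 = 23 → write 7 carry 1
  3×9+1 = 28 → write C carry 1
  remaining carry: 1

0x1C75058D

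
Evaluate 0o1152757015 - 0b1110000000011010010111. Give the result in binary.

0o1152757015 = 0b1001101010111101111000001101 in binary.
Subtract column by column in base 2:
  1-1 → 0
  0-1 → 1 (borrow)
  1-1-1 → 1 (borrow)
  1-0-1 → 0
  0-1 → 1 (borrow)
  0-0-1 → 1 (borrow)
  0-0-1 → 1 (borrow)
  0-1-1 → 0 (borrow)
  0-0-1 → 1 (borrow)
  1-1-1 → 1 (borrow)
  1-1-1 → 1 (borrow)
  1-0-1 → 0
  1-0 → 1
  0-0 → 0
  1-0 → 1
  1-0 → 1
  1-0 → 1
  1-0 → 1
  0-0 → 0
  1-1 → 0
  0-1 → 1 (borrow)
  1-1-1 → 1 (borrow)
  0-0-1 → 1 (borrow)
  1-0-1 → 0
  1-0 → 1
  0-0 → 0
  0-0 → 0
  1-0 → 1

0b1001011100111101011101110110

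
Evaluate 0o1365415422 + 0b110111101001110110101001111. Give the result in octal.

0o2262604141

0b110111101001110110101001111 = 0o675166517 in octal.
Add column by column in base 8, right to left:
  2+7 = 1 carry 1
  2+1+1 = 4
  4+5 = 1 carry 1
  5+6+1 = 4 carry 1
  1+6+1 = 0 carry 1
  4+1+1 = 6
  5+5 = 2 carry 1
  6+7+1 = 6 carry 1
  3+6+1 = 2 carry 1
  1+0+1 = 2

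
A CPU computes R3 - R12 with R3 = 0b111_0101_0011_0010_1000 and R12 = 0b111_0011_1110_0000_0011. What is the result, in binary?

Subtract column by column in base 2:
  0-1 → 1 (borrow)
  0-1-1 → 0 (borrow)
  0-0-1 → 1 (borrow)
  1-0-1 → 0
  0-0 → 0
  1-0 → 1
  0-0 → 0
  0-0 → 0
  1-0 → 1
  1-1 → 0
  0-1 → 1 (borrow)
  0-1-1 → 0 (borrow)
  1-1-1 → 1 (borrow)
  0-1-1 → 0 (borrow)
  1-0-1 → 0
  0-0 → 0
  1-1 → 0
  1-1 → 0
  1-1 → 0

0b1010100100101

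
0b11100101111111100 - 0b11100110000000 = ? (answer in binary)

Subtract column by column in base 2:
  0-0 → 0
  0-0 → 0
  1-0 → 1
  1-0 → 1
  1-0 → 1
  1-0 → 1
  1-0 → 1
  1-1 → 0
  1-1 → 0
  1-0 → 1
  0-0 → 0
  1-1 → 0
  0-1 → 1 (borrow)
  0-1-1 → 0 (borrow)
  1-0-1 → 0
  1-0 → 1
  1-0 → 1

0b11001001001111100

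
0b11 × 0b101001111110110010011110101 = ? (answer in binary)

Multiply each base-2 digit by 3, carrying:
  1×3 = 3 → write 1 carry 1
  0×3+1 = 1 → write 1
  1×3 = 3 → write 1 carry 1
  0×3+1 = 1 → write 1
  1×3 = 3 → write 1 carry 1
  1×3+1 = 4 → write 0 carry 2
  1×3+2 = 5 → write 1 carry 2
  1×3+2 = 5 → write 1 carry 2
  0×3+2 = 2 → write 0 carry 1
  0×3+1 = 1 → write 1
  1×3 = 3 → write 1 carry 1
  0×3+1 = 1 → write 1
  0×3 = 0 → write 0
  1×3 = 3 → write 1 carry 1
  1×3+1 = 4 → write 0 carry 2
  0×3+2 = 2 → write 0 carry 1
  1×3+1 = 4 → write 0 carry 2
  1×3+2 = 5 → write 1 carry 2
  1×3+2 = 5 → write 1 carry 2
  1×3+2 = 5 → write 1 carry 2
  1×3+2 = 5 → write 1 carry 2
  1×3+2 = 5 → write 1 carry 2
  0×3+2 = 2 → write 0 carry 1
  0×3+1 = 1 → write 1
  1×3 = 3 → write 1 carry 1
  0×3+1 = 1 → write 1
  1×3 = 3 → write 1 carry 1
  remaining carry: 1

0b1111101111100010111011011111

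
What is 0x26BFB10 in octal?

Expand each hex digit to 4 bits: 2=0010 6=0110 B=1011 F=1111 B=1011 1=0001 0=0000.
Group the bits in threes: 010 011 010 111 111 101 100 010 000 → 232775420.

0o232775420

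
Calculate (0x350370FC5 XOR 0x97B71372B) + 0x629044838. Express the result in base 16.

First 0x350370FC5 XOR 0x97B71372B = 0xA2B4638EE.
Add column by column in base 16, right to left:
  E+8 = 6 carry 1
  E+3+1 = 2 carry 1
  8+8+1 = 1 carry 1
  3+4+1 = 8
  6+4 = A
  4+0 = 4
  B+9 = 4 carry 1
  2+2+1 = 5
  A+6 = 0 carry 1
  final carry 1

0x10544A8126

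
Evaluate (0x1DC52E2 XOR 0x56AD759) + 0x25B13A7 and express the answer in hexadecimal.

0x7119962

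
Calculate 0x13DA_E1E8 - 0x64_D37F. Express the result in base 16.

0x13760E69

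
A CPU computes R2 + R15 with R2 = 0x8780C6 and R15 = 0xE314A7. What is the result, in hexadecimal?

0x16A956D

Add column by column in base 16, right to left:
  6+7 = D
  C+A = 6 carry 1
  0+4+1 = 5
  8+1 = 9
  7+3 = A
  8+E = 6 carry 1
  final carry 1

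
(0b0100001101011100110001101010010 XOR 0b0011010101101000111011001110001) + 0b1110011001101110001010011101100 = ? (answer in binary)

First 0b0100001101011100110001101010010 XOR 0b0011010101101000111011001110001 = 0b0111011000110100001010100100011.
Add column by column in base 2, right to left:
  1+0 = 1
  1+0 = 1
  0+1 = 1
  0+1 = 1
  0+0 = 0
  1+1 = 0 carry 1
  0+1+1 = 0 carry 1
  0+1+1 = 0 carry 1
  1+0+1 = 0 carry 1
  0+0+1 = 1
  1+1 = 0 carry 1
  0+0+1 = 1
  1+1 = 0 carry 1
  0+0+1 = 1
  0+0 = 0
  0+0 = 0
  0+1 = 1
  1+1 = 0 carry 1
  0+1+1 = 0 carry 1
  1+0+1 = 0 carry 1
  1+1+1 = 1 carry 1
  0+1+1 = 0 carry 1
  0+0+1 = 1
  0+0 = 0
  1+1 = 0 carry 1
  1+1+1 = 1 carry 1
  0+0+1 = 1
  1+0 = 1
  1+1 = 0 carry 1
  1+1+1 = 1 carry 1
  0+1+1 = 0 carry 1
  final carry 1

0b10101110010100010010101000001111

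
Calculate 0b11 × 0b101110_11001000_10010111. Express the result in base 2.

Multiply each base-2 digit by 3, carrying:
  1×3 = 3 → write 1 carry 1
  1×3+1 = 4 → write 0 carry 2
  1×3+2 = 5 → write 1 carry 2
  0×3+2 = 2 → write 0 carry 1
  1×3+1 = 4 → write 0 carry 2
  0×3+2 = 2 → write 0 carry 1
  0×3+1 = 1 → write 1
  1×3 = 3 → write 1 carry 1
  0×3+1 = 1 → write 1
  0×3 = 0 → write 0
  0×3 = 0 → write 0
  1×3 = 3 → write 1 carry 1
  0×3+1 = 1 → write 1
  0×3 = 0 → write 0
  1×3 = 3 → write 1 carry 1
  1×3+1 = 4 → write 0 carry 2
  0×3+2 = 2 → write 0 carry 1
  1×3+1 = 4 → write 0 carry 2
  1×3+2 = 5 → write 1 carry 2
  1×3+2 = 5 → write 1 carry 2
  0×3+2 = 2 → write 0 carry 1
  1×3+1 = 4 → write 0 carry 2
  remaining carry: 10

0b100011000101100111000101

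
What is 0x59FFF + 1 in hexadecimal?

0x5A000

The trailing 3 digits are F (max in base 16), so adding 1 cascades: they roll to 0 and the next digit up increments.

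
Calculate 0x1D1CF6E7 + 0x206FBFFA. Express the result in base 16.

0x3D8CB6E1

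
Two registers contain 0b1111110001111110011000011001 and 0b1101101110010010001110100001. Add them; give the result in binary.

Add column by column in base 2, right to left:
  1+1 = 0 carry 1
  0+0+1 = 1
  0+0 = 0
  1+0 = 1
  1+0 = 1
  0+1 = 1
  0+0 = 0
  0+1 = 1
  0+1 = 1
  1+1 = 0 carry 1
  1+0+1 = 0 carry 1
  0+0+1 = 1
  0+0 = 0
  1+1 = 0 carry 1
  1+0+1 = 0 carry 1
  1+0+1 = 0 carry 1
  1+1+1 = 1 carry 1
  1+0+1 = 0 carry 1
  1+0+1 = 0 carry 1
  0+1+1 = 0 carry 1
  0+1+1 = 0 carry 1
  0+1+1 = 0 carry 1
  1+0+1 = 0 carry 1
  1+1+1 = 1 carry 1
  1+1+1 = 1 carry 1
  1+0+1 = 0 carry 1
  1+1+1 = 1 carry 1
  1+1+1 = 1 carry 1
  final carry 1

0b11101100000010000100110111010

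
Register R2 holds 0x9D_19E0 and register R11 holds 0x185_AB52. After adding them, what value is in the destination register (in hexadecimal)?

0x222C532

Add column by column in base 16, right to left:
  0+2 = 2
  E+5 = 3 carry 1
  9+B+1 = 5 carry 1
  1+A+1 = C
  D+5 = 2 carry 1
  9+8+1 = 2 carry 1
  0+1+1 = 2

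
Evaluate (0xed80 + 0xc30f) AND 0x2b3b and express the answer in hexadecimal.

0x200b

Add column by column in base 16, right to left:
  0+f = f
  8+0 = 8
  d+3 = 0 carry 1
  e+c+1 = b carry 1
  final carry 1
Sum = 0x1b08f; now AND with 0x2b3b:
  1&0=0, b&2=2, 0&b=0, 8&3=0, f&b=b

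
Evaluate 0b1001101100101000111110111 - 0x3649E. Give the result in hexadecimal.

0x132ED59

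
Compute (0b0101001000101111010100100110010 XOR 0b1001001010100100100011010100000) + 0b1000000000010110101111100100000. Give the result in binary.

First 0b0101001000101111010100100110010 XOR 0b1001001010100100100011010100000 = 0b1100000010001011110111110010010.
Add column by column in base 2, right to left:
  0+0 = 0
  1+0 = 1
  0+0 = 0
  0+0 = 0
  1+0 = 1
  0+1 = 1
  0+0 = 0
  1+0 = 1
  1+1 = 0 carry 1
  1+1+1 = 1 carry 1
  1+1+1 = 1 carry 1
  1+1+1 = 1 carry 1
  0+1+1 = 0 carry 1
  1+0+1 = 0 carry 1
  1+1+1 = 1 carry 1
  1+0+1 = 0 carry 1
  1+1+1 = 1 carry 1
  0+1+1 = 0 carry 1
  1+0+1 = 0 carry 1
  0+1+1 = 0 carry 1
  0+0+1 = 1
  0+0 = 0
  1+0 = 1
  0+0 = 0
  0+0 = 0
  0+0 = 0
  0+0 = 0
  0+0 = 0
  0+0 = 0
  1+0 = 1
  1+1 = 0 carry 1
  final carry 1

0b10100000010100010100111010110010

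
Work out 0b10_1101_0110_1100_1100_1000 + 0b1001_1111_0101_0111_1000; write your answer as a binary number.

Add column by column in base 2, right to left:
  0+0 = 0
  0+0 = 0
  0+0 = 0
  1+1 = 0 carry 1
  0+1+1 = 0 carry 1
  0+1+1 = 0 carry 1
  1+1+1 = 1 carry 1
  1+0+1 = 0 carry 1
  0+1+1 = 0 carry 1
  0+0+1 = 1
  1+1 = 0 carry 1
  1+0+1 = 0 carry 1
  0+1+1 = 0 carry 1
  1+1+1 = 1 carry 1
  1+1+1 = 1 carry 1
  0+1+1 = 0 carry 1
  1+1+1 = 1 carry 1
  0+0+1 = 1
  1+0 = 1
  1+1 = 0 carry 1
  0+0+1 = 1
  1+0 = 1

0b1101110110001001000000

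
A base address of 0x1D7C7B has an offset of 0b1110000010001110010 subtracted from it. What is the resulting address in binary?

0b101100111100000001001

0x1D7C7B = 0b111010111110001111011 in binary.
Subtract column by column in base 2:
  1-0 → 1
  1-1 → 0
  0-0 → 0
  1-0 → 1
  1-1 → 0
  1-1 → 0
  1-1 → 0
  0-0 → 0
  0-0 → 0
  0-0 → 0
  1-1 → 0
  1-0 → 1
  1-0 → 1
  1-0 → 1
  1-0 → 1
  0-0 → 0
  1-1 → 0
  0-1 → 1 (borrow)
  1-1-1 → 1 (borrow)
  1-0-1 → 0
  1-0 → 1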